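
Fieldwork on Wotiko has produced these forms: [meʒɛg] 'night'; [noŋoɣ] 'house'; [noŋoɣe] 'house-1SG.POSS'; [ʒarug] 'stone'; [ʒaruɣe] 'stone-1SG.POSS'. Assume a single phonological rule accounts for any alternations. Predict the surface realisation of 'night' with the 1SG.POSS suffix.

In [ʒarug] and [ʒaruɣe] the final segment of 'stone' alternates: [g] ~ [ɣ].
If /ɣ/ were underlying and a rule turned it into [g] in isolation, 'house' would also alternate; but it has [ɣ] in both [noŋoɣ] and [noŋoɣe].
The alternation reflects intervocalic spirantization: voiced stops become fricatives between vowels. /g/ is underlying.
From [meʒɛg] the stem 'night' is /meʒɛg/; between vowels this yields [meʒɛɣe].

[meʒɛɣe]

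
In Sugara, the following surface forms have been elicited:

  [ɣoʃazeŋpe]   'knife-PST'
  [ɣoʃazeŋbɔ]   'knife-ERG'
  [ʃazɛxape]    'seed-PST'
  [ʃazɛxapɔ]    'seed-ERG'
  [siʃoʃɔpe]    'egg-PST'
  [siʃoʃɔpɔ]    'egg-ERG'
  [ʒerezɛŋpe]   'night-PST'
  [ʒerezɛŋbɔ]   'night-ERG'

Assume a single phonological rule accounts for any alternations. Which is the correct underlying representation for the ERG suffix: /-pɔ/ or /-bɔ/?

The ERG morpheme has two allomorphs, [-bɔ] and [-pɔ].
By contrast the PST suffix keeps its initial [p] throughout — that segment must be underlying.
The ERG suffix is therefore /-bɔ/ underlyingly, with post-vocalic devoicing: voiced stops become voiceless after a vowel.

/-bɔ/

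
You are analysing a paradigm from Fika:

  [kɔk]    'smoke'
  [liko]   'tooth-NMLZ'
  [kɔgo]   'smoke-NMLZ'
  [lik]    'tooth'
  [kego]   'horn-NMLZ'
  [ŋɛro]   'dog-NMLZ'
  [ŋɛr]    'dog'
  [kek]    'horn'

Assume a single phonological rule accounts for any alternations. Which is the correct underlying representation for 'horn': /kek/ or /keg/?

The stem for 'horn' ends in [g] in [kego] but [k] in [kek].
Compare 'tooth', with invariant [k] in [liko] and [lik]: an analysis with underlying /k/ and a rule producing [g] before the NMLZ suffix would wrongly predict alternation here too.
Therefore /g/ is basic and [k] is derived by word-final obstruent devoicing (voiced obstruents become voiceless word-finally).

/keg/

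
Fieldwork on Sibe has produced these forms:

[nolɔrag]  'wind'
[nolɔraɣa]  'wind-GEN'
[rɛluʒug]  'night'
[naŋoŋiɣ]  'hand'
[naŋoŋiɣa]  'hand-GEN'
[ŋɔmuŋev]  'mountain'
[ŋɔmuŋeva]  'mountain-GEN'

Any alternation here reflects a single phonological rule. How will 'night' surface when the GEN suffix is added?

'wind' shows [g] ~ [ɣ] at the end of the stem ([nolɔrag] vs [nolɔraɣa]).
But 'hand' keeps [ɣ] in both environments ([naŋoŋiɣ], [naŋoŋiɣa]), so there is no rule changing /ɣ/ to [g] in isolation.
The alternation reflects intervocalic spirantization: voiced stops become fricatives between vowels. /g/ is underlying.
From [rɛluʒug] the stem 'night' is /rɛluʒug/; between vowels this yields [rɛluʒuɣa].

[rɛluʒuɣa]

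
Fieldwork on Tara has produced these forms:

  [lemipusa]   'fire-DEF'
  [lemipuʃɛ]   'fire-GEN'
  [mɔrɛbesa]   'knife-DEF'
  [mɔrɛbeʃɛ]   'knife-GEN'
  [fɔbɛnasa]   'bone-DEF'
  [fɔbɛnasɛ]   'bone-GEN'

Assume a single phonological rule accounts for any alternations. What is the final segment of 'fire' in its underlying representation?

/ʃ/

In [lemipusa] and [lemipuʃɛ] the final segment of 'fire' alternates: [s] ~ [ʃ].
But 'bone' keeps [s] in both environments ([fɔbɛnasa], [fɔbɛnasɛ]), so there is no rule changing /s/ to [ʃ] before the GEN suffix.
So /ʃ/ is underlying, and a rule of depalatalization — palato-alveolar /ʃ/ becomes [s] when no front vowel follows — gives [s].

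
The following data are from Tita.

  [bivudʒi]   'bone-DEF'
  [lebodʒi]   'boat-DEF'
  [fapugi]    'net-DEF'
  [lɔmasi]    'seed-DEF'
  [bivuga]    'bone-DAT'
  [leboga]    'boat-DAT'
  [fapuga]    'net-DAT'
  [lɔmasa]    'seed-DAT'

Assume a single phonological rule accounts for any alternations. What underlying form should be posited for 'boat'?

/lebodʒ/

The stem for 'boat' ends in [dʒ] in [lebodʒi] but [g] in [leboga].
But 'net' keeps [g] in both environments ([fapugi], [fapuga]), so there is no rule changing /g/ to [dʒ] before the DEF suffix.
The underlying segment must be /dʒ/; palato-alveolar /dʒ/ becomes [g] when no front vowel follows, yielding [g] there.
The underlying form of 'boat' is therefore /lebodʒ/.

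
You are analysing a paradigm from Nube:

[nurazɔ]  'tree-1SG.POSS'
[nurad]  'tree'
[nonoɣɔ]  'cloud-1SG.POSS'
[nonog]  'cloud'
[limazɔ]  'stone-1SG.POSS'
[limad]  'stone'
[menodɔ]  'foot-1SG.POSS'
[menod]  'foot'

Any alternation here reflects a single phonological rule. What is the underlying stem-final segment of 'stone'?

The stem for 'stone' ends in [z] in [limazɔ] but [d] in [limad].
The stem 'foot' ([menodɔ], [menod]) shows [d] unchanged in both environments, so [d] cannot be basic with [z] derived before the 1SG.POSS suffix.
Therefore /z/ is basic and [d] is derived by word-final hardening (voiced fricatives become stops word-finally).

/z/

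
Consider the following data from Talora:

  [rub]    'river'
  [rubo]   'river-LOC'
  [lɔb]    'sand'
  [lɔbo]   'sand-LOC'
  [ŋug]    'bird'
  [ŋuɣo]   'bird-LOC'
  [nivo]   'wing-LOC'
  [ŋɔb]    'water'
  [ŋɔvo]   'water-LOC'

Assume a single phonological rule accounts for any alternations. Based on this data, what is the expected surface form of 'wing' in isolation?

The root 'water' surfaces as [ŋɔb] and [ŋɔvo], with a stem-final [b] ~ [v] alternation.
The stem 'sand' ([lɔb], [lɔbo]) shows [b] unchanged in both environments, so [b] cannot be basic with [v] derived before the LOC suffix.
So /v/ is underlying, and a rule of word-final hardening — voiced fricatives become stops word-finally — gives [b].
The one attested form of 'wing', [nivo], shows underlying /niv/. Applying the same rule word-finally gives [nib].

[nib]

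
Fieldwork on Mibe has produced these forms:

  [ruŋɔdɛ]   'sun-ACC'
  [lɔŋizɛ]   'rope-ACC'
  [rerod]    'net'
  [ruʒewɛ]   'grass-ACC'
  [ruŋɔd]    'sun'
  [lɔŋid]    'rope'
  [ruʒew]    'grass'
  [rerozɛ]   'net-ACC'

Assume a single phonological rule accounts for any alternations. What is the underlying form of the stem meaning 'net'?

The stem for 'net' ends in [z] in [rerozɛ] but [d] in [rerod].
If /d/ were underlying and a rule turned it into [z] before the ACC suffix, 'sun' would also alternate; but it has [d] in both [ruŋɔdɛ] and [ruŋɔd].
So /z/ is underlying, and a rule of word-final hardening — voiced fricatives become stops word-finally — gives [d].
So 'net' = /reroz/.

/reroz/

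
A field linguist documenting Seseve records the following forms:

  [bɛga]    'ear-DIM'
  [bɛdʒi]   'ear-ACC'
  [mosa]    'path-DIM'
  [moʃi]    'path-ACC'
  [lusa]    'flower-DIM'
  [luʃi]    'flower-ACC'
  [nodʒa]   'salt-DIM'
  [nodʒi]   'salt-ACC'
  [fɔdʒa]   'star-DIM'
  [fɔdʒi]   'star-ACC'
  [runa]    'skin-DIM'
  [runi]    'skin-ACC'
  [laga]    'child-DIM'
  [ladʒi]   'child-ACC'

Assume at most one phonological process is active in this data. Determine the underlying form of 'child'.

/lag/

'child' shows [g] ~ [dʒ] at the end of the stem ([laga] vs [ladʒi]).
The stem 'star' ([fɔdʒa], [fɔdʒi]) shows [dʒ] unchanged in both environments, so [dʒ] cannot be basic with [g] derived before the DIM suffix.
The underlying segment must be /g/; /g/ and /s/ become palato-alveolar [dʒ] and [ʃ] before a front vowel, yielding [dʒ] there.
So 'child' = /lag/.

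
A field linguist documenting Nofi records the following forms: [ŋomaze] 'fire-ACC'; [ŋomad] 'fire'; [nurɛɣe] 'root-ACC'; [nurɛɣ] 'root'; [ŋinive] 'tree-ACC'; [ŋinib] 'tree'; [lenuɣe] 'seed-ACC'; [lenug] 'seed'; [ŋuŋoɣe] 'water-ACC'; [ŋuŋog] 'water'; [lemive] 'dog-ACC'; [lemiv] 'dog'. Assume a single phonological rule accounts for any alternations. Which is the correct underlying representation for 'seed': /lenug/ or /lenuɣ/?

'seed' shows [ɣ] ~ [g] at the end of the stem ([lenuɣe] vs [lenug]).
If /ɣ/ were underlying and a rule turned it into [g] in isolation, 'root' would also alternate; but it has [ɣ] in both [nurɛɣe] and [nurɛɣ].
The underlying segment must be /g/; voiced stops become fricatives between vowels, yielding [ɣ] there.

/lenug/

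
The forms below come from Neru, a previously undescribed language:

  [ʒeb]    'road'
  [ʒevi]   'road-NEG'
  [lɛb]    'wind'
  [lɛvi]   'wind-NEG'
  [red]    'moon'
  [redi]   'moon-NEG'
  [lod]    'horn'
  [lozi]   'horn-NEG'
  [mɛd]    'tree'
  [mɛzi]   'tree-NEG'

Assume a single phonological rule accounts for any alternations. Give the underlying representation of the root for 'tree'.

In [mɛd] and [mɛzi] the final segment of 'tree' alternates: [d] ~ [z].
But 'moon' keeps [d] in both environments ([red], [redi]), so there is no rule changing /d/ to [z] before the NEG suffix.
So /z/ is underlying, and a rule of word-final hardening — voiced fricatives become stops word-finally — gives [d].

/mɛz/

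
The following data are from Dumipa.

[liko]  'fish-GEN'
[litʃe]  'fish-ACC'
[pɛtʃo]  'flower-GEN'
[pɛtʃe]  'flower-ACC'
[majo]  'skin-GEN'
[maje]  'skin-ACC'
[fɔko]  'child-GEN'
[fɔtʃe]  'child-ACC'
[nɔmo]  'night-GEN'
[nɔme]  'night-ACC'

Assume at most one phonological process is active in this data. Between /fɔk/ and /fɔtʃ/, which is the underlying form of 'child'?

In [fɔko] and [fɔtʃe] the final segment of 'child' alternates: [k] ~ [tʃ].
The stem 'flower' ([pɛtʃo], [pɛtʃe]) shows [tʃ] unchanged in both environments, so [tʃ] cannot be basic with [k] derived before the GEN suffix.
Therefore /k/ is basic and [tʃ] is derived by palatalization before a front vowel (/k/ becomes palato-alveolar [tʃ] before a front vowel).

/fɔk/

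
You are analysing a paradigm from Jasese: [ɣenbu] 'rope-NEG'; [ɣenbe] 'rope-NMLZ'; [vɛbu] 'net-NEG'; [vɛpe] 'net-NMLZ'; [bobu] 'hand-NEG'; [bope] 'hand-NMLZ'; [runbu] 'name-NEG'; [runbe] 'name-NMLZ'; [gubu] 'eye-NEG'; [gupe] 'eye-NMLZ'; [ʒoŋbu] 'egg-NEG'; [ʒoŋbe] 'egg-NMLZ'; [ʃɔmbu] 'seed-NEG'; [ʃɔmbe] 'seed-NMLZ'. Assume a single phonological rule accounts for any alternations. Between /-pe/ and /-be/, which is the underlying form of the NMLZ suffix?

/-pe/

The NMLZ suffix surfaces as [-be] and [-pe], depending on the final segment of the stem.
By contrast the NEG suffix keeps its initial [b] throughout — that segment must be underlying.
So the underlying form is /-pe/, and voiceless stops become voiced after a nasal.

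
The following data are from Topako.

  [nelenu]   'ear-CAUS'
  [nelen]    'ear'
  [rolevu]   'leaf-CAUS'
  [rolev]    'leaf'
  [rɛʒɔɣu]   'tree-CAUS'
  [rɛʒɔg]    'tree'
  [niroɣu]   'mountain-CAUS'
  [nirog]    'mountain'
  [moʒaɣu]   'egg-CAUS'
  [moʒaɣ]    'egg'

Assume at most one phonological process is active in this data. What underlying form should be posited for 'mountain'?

/nirog/

The root 'mountain' surfaces as [niroɣu] and [nirog], with a stem-final [ɣ] ~ [g] alternation.
Compare 'egg', with invariant [ɣ] in [moʒaɣu] and [moʒaɣ]: an analysis with underlying /ɣ/ and a rule producing [g] in isolation would wrongly predict alternation here too.
So /g/ is underlying, and a rule of intervocalic spirantization — voiced stops become fricatives between vowels — gives [ɣ].
Hence 'mountain' is /nirog/ underlyingly.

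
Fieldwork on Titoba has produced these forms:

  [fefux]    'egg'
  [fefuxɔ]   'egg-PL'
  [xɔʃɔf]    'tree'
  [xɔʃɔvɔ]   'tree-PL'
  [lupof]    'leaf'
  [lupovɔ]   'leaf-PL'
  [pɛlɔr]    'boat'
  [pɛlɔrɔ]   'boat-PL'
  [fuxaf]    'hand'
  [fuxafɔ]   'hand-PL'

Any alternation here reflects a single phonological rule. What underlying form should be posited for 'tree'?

/xɔʃɔv/

'tree' shows [f] ~ [v] at the end of the stem ([xɔʃɔf] vs [xɔʃɔvɔ]).
If /f/ were underlying and a rule turned it into [v] before the PL suffix, 'hand' would also alternate; but it has [f] in both [fuxaf] and [fuxafɔ].
Therefore /v/ is basic and [f] is derived by word-final obstruent devoicing (voiced obstruents become voiceless word-finally).
So 'tree' = /xɔʃɔv/.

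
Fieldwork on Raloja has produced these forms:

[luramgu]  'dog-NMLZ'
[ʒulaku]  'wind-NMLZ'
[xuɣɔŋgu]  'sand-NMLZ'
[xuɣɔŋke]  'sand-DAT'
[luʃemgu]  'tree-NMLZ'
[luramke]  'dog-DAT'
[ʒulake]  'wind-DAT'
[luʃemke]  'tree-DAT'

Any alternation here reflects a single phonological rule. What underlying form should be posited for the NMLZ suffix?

/-gu/

The NMLZ suffix surfaces as [-gu] and [-ku], depending on the final segment of the stem.
The DAT suffix, which begins with [k], is invariant after every stem; so [k] is not altered by any rule here.
The NMLZ suffix is therefore /-gu/ underlyingly, with post-vocalic devoicing: voiced stops become voiceless after a vowel.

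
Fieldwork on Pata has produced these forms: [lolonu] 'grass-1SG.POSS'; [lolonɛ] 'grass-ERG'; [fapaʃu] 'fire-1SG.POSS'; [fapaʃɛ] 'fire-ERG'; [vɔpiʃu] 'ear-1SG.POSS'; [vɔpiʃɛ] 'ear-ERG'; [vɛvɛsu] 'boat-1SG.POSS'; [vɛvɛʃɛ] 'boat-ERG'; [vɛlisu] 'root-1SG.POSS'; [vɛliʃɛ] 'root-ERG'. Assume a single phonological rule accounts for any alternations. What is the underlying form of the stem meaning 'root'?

The stem for 'root' ends in [s] in [vɛlisu] but [ʃ] in [vɛliʃɛ].
If /ʃ/ were underlying and a rule turned it into [s] before the 1SG.POSS suffix, 'fire' would also alternate; but it has [ʃ] in both [fapaʃu] and [fapaʃɛ].
The underlying segment must be /s/; /s/ becomes palato-alveolar [ʃ] before a front vowel, yielding [ʃ] there.

/vɛlis/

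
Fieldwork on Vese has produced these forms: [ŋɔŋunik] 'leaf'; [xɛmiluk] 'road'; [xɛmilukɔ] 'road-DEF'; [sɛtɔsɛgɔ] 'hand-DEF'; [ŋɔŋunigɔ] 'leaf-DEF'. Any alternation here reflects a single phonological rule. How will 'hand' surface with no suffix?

The root 'leaf' surfaces as [ŋɔŋunik] and [ŋɔŋunigɔ], with a stem-final [k] ~ [g] alternation.
If /k/ were underlying and a rule turned it into [g] before the DEF suffix, 'road' would also alternate; but it has [k] in both [xɛmiluk] and [xɛmilukɔ].
So /g/ is underlying, and a rule of word-final obstruent devoicing — voiced obstruents become voiceless word-finally — gives [k].
The one attested form of 'hand', [sɛtɔsɛgɔ], shows underlying /sɛtɔsɛg/. Applying the same rule word-finally gives [sɛtɔsɛk].

[sɛtɔsɛk]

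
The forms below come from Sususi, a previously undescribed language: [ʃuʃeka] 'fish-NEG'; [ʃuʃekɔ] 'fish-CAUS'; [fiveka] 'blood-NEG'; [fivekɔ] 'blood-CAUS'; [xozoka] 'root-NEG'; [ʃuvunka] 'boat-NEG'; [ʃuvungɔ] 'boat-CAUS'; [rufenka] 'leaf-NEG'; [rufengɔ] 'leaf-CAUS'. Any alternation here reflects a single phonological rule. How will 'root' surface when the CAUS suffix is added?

[xozokɔ]

The CAUS morpheme has two allomorphs, [-gɔ] and [-kɔ].
The NEG suffix, which begins with [k], is invariant after every stem; so [k] is not altered by any rule here.
The CAUS suffix is therefore /-gɔ/ underlyingly, with post-vocalic devoicing: voiced stops become voiceless after a vowel.
After 'root', which ends in a vowel, the suffix surfaces as [-kɔ], giving [xozokɔ].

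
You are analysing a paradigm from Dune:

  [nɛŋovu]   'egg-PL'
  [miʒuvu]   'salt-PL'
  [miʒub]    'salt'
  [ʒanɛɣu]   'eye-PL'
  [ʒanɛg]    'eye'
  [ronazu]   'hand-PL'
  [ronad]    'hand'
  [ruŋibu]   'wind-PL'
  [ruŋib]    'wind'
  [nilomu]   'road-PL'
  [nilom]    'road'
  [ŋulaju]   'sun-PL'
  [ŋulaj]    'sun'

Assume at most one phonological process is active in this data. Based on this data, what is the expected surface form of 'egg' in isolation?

The root 'salt' surfaces as [miʒuvu] and [miʒub], with a stem-final [v] ~ [b] alternation.
But 'wind' keeps [b] in both environments ([ruŋibu], [ruŋib]), so there is no rule changing /b/ to [v] before the PL suffix.
So /v/ is underlying, and a rule of word-final hardening — voiced fricatives become stops word-finally — gives [b].
The one attested form of 'egg', [nɛŋovu], shows underlying /nɛŋov/. Applying the same rule word-finally gives [nɛŋob].

[nɛŋob]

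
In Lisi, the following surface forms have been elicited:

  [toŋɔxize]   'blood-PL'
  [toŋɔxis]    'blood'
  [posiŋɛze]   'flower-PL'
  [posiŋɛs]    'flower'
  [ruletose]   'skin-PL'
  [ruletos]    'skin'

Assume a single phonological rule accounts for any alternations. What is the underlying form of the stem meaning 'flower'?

In [posiŋɛze] and [posiŋɛs] the final segment of 'flower' alternates: [z] ~ [s].
Compare 'skin', with invariant [s] in [ruletose] and [ruletos]: an analysis with underlying /s/ and a rule producing [z] before the PL suffix would wrongly predict alternation here too.
The underlying segment must be /z/; voiced obstruents become voiceless word-finally, yielding [s] there.

/posiŋɛz/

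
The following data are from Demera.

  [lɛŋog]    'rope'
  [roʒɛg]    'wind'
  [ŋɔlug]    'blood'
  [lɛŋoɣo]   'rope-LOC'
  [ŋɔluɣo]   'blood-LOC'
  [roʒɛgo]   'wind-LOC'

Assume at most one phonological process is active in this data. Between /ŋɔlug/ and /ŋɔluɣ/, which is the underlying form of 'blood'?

/ŋɔluɣ/

The root 'blood' surfaces as [ŋɔluɣo] and [ŋɔlug], with a stem-final [ɣ] ~ [g] alternation.
Compare 'wind', with invariant [g] in [roʒɛgo] and [roʒɛg]: an analysis with underlying /g/ and a rule producing [ɣ] before the LOC suffix would wrongly predict alternation here too.
Therefore /ɣ/ is basic and [g] is derived by word-final hardening (voiced fricatives become stops word-finally).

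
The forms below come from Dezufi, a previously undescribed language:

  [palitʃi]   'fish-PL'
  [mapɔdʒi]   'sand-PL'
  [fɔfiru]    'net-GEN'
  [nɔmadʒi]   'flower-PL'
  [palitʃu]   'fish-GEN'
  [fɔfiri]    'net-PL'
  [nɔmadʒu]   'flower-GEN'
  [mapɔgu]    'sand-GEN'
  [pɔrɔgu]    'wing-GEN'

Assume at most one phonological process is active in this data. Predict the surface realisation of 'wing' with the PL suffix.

In [mapɔdʒi] and [mapɔgu] the final segment of 'sand' alternates: [dʒ] ~ [g].
Compare 'flower', with invariant [dʒ] in [nɔmadʒi] and [nɔmadʒu]: an analysis with underlying /dʒ/ and a rule producing [g] before the GEN suffix would wrongly predict alternation here too.
So /g/ is underlying, and a rule of palatalization before a front vowel — /g/ becomes palato-alveolar [dʒ] before a front vowel — gives [dʒ].
From [pɔrɔgu] the stem 'wing' is /pɔrɔg/; before a front vowel this yields [pɔrɔdʒi].

[pɔrɔdʒi]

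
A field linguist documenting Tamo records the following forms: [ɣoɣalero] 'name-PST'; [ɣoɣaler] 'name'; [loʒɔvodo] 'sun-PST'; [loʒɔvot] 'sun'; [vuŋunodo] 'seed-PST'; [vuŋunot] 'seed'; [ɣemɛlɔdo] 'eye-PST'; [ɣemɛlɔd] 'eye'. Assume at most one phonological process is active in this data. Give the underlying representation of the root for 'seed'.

/vuŋunot/

'seed' shows [d] ~ [t] at the end of the stem ([vuŋunodo] vs [vuŋunot]).
Compare 'eye', with invariant [d] in [ɣemɛlɔdo] and [ɣemɛlɔd]: an analysis with underlying /d/ and a rule producing [t] in isolation would wrongly predict alternation here too.
The alternation reflects intervocalic voicing: voiceless stops become voiced between vowels. /t/ is underlying.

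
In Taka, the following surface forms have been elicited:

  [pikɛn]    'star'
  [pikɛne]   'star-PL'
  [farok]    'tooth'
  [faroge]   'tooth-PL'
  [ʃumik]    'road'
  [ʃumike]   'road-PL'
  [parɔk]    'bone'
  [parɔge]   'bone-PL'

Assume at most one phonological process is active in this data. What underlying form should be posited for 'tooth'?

/farog/

The root 'tooth' surfaces as [farok] and [faroge], with a stem-final [k] ~ [g] alternation.
But 'road' keeps [k] in both environments ([ʃumik], [ʃumike]), so there is no rule changing /k/ to [g] before the PL suffix.
So /g/ is underlying, and a rule of word-final obstruent devoicing — voiced obstruents become voiceless word-finally — gives [k].
So 'tooth' = /farog/.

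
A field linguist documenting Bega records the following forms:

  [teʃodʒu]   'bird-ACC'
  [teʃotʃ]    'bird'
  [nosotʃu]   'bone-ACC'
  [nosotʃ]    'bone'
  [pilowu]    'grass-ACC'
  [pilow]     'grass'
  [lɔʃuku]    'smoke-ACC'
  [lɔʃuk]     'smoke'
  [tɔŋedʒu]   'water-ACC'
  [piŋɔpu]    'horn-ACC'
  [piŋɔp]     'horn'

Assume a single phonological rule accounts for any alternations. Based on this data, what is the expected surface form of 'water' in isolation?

In [teʃodʒu] and [teʃotʃ] the final segment of 'bird' alternates: [dʒ] ~ [tʃ].
If /tʃ/ were underlying and a rule turned it into [dʒ] before the ACC suffix, 'bone' would also alternate; but it has [tʃ] in both [nosotʃu] and [nosotʃ].
Therefore /dʒ/ is basic and [tʃ] is derived by word-final obstruent devoicing (voiced obstruents become voiceless word-finally).
The one attested form of 'water', [tɔŋedʒu], shows underlying /tɔŋedʒ/. Applying the same rule word-finally gives [tɔŋetʃ].

[tɔŋetʃ]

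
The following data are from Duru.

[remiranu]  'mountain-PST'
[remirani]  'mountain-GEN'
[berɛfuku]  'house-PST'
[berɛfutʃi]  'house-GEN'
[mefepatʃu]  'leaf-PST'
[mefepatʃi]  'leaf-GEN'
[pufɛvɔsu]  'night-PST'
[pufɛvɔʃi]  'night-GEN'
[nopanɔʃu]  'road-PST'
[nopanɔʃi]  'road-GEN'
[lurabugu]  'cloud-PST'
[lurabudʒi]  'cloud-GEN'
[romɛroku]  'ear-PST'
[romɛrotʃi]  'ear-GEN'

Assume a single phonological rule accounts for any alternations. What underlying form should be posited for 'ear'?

The root 'ear' surfaces as [romɛroku] and [romɛrotʃi], with a stem-final [k] ~ [tʃ] alternation.
But 'leaf' keeps [tʃ] in both environments ([mefepatʃu], [mefepatʃi]), so there is no rule changing /tʃ/ to [k] before the PST suffix.
Therefore /k/ is basic and [tʃ] is derived by palatalization before a front vowel (/k/, /g/ and /s/ become palato-alveolar [tʃ], [dʒ] and [ʃ] before a front vowel).

/romɛrok/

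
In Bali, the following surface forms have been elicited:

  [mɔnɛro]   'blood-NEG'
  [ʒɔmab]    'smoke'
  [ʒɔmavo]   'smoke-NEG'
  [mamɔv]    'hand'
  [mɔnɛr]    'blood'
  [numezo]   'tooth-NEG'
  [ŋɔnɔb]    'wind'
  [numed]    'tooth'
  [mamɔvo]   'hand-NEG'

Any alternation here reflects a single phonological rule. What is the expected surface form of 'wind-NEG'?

[ŋɔnɔvo]

In [ʒɔmavo] and [ʒɔmab] the final segment of 'smoke' alternates: [v] ~ [b].
If /v/ were underlying and a rule turned it into [b] in isolation, 'hand' would also alternate; but it has [v] in both [mamɔvo] and [mamɔv].
Therefore /b/ is basic and [v] is derived by intervocalic spirantization (voiced stops become fricatives between vowels).
From [ŋɔnɔb] the stem 'wind' is /ŋɔnɔb/; between vowels this yields [ŋɔnɔvo].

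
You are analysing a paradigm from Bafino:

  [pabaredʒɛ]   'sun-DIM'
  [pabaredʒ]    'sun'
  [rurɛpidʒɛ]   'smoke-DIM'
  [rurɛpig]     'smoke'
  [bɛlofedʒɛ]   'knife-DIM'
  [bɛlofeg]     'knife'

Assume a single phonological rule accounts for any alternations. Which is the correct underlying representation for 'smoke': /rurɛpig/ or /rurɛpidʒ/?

/rurɛpig/

'smoke' shows [dʒ] ~ [g] at the end of the stem ([rurɛpidʒɛ] vs [rurɛpig]).
But 'sun' keeps [dʒ] in both environments ([pabaredʒɛ], [pabaredʒ]), so there is no rule changing /dʒ/ to [g] in isolation.
The underlying segment must be /g/; /g/ becomes palato-alveolar [dʒ] before a front vowel, yielding [dʒ] there.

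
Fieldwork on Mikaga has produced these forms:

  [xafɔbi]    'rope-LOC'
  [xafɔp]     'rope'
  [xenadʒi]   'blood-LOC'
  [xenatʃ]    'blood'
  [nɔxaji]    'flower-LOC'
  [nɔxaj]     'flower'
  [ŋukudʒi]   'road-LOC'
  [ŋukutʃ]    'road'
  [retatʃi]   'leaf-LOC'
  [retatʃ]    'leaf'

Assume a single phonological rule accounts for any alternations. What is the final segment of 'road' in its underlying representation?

/dʒ/

'road' shows [dʒ] ~ [tʃ] at the end of the stem ([ŋukudʒi] vs [ŋukutʃ]).
But 'leaf' keeps [tʃ] in both environments ([retatʃi], [retatʃ]), so there is no rule changing /tʃ/ to [dʒ] before the LOC suffix.
The alternation reflects word-final obstruent devoicing: voiced obstruents become voiceless word-finally. /dʒ/ is underlying.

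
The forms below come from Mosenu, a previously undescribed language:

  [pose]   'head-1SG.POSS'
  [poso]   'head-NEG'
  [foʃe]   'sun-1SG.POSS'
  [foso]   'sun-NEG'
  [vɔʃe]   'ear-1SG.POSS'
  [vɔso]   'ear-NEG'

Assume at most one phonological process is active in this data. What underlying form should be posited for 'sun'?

/foʃ/

The root 'sun' surfaces as [foʃe] and [foso], with a stem-final [ʃ] ~ [s] alternation.
The stem 'head' ([pose], [poso]) shows [s] unchanged in both environments, so [s] cannot be basic with [ʃ] derived before the 1SG.POSS suffix.
The alternation reflects depalatalization: palato-alveolar /ʃ/ becomes [s] when no front vowel follows. /ʃ/ is underlying.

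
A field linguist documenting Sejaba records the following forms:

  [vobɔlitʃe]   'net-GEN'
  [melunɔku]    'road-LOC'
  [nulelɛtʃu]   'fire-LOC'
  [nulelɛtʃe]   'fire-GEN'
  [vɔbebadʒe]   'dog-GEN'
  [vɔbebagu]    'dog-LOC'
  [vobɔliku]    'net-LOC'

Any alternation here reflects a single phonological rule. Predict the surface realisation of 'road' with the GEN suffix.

[melunɔtʃe]

The root 'net' surfaces as [vobɔlitʃe] and [vobɔliku], with a stem-final [tʃ] ~ [k] alternation.
But 'fire' keeps [tʃ] in both environments ([nulelɛtʃe], [nulelɛtʃu]), so there is no rule changing /tʃ/ to [k] before the LOC suffix.
So /k/ is underlying, and a rule of palatalization before a front vowel — /k/ and /g/ become palato-alveolar [tʃ] and [dʒ] before a front vowel — gives [tʃ].
The one attested form of 'road', [melunɔku], shows underlying /melunɔk/. Applying the same rule before a front vowel gives [melunɔtʃe].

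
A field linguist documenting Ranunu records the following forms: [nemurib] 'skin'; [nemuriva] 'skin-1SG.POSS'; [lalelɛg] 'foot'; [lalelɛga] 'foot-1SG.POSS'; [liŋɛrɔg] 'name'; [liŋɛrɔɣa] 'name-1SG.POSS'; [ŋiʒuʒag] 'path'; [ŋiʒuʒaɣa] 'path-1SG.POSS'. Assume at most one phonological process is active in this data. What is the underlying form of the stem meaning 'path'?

/ŋiʒuʒaɣ/

In [ŋiʒuʒag] and [ŋiʒuʒaɣa] the final segment of 'path' alternates: [g] ~ [ɣ].
But 'foot' keeps [g] in both environments ([lalelɛg], [lalelɛga]), so there is no rule changing /g/ to [ɣ] before the 1SG.POSS suffix.
The alternation reflects word-final hardening: voiced fricatives become stops word-finally. /ɣ/ is underlying.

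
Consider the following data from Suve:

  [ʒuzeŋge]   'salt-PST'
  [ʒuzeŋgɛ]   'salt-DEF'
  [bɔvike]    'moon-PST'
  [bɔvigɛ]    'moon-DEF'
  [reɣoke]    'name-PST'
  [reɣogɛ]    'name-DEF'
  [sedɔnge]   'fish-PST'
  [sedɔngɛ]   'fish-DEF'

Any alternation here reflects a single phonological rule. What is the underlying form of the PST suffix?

The PST morpheme has two allomorphs, [-ge] and [-ke].
By contrast the DEF suffix keeps its initial [g] throughout — that segment must be underlying.
So the underlying form is /-ke/, and voiceless stops become voiced after a nasal.

/-ke/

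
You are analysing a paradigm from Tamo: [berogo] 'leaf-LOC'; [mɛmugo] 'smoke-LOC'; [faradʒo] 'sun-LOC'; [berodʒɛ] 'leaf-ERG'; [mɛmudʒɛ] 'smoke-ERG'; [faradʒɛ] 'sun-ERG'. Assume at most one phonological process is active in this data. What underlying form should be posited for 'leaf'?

In [berogo] and [berodʒɛ] the final segment of 'leaf' alternates: [g] ~ [dʒ].
If /dʒ/ were underlying and a rule turned it into [g] before the LOC suffix, 'sun' would also alternate; but it has [dʒ] in both [faradʒo] and [faradʒɛ].
Therefore /g/ is basic and [dʒ] is derived by palatalization before a front vowel (/g/ becomes palato-alveolar [dʒ] before a front vowel).
The underlying form of 'leaf' is therefore /berog/.

/berog/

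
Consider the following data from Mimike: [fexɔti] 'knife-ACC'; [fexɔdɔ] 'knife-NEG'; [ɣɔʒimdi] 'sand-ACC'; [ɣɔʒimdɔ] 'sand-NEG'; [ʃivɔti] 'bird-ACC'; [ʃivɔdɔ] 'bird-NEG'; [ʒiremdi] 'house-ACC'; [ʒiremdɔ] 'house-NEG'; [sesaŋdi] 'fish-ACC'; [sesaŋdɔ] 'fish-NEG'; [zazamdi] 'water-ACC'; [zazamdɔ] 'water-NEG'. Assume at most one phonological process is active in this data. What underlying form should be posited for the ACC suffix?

/-ti/

The ACC morpheme has two allomorphs, [-di] and [-ti].
The NEG suffix, which begins with [d], is invariant after every stem; so [d] is not altered by any rule here.
The ACC suffix is therefore /-ti/ underlyingly, with post-nasal voicing: voiceless stops become voiced after a nasal.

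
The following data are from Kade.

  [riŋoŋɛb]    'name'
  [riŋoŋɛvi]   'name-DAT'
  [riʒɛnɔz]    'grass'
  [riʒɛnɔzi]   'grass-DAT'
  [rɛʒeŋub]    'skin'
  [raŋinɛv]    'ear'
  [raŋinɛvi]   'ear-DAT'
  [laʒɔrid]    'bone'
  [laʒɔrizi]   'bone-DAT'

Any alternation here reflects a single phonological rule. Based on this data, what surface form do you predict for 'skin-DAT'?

[rɛʒeŋuvi]

'name' shows [b] ~ [v] at the end of the stem ([riŋoŋɛb] vs [riŋoŋɛvi]).
But 'ear' keeps [v] in both environments ([raŋinɛv], [raŋinɛvi]), so there is no rule changing /v/ to [b] in isolation.
The underlying segment must be /b/; voiced stops become fricatives between vowels, yielding [v] there.
From [rɛʒeŋub] the stem 'skin' is /rɛʒeŋub/; between vowels this yields [rɛʒeŋuvi].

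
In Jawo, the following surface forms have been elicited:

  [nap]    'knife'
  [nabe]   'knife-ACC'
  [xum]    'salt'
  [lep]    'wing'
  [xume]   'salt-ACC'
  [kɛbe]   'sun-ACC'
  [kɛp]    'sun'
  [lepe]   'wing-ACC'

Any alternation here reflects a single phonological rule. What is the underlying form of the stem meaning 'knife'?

The root 'knife' surfaces as [nap] and [nabe], with a stem-final [p] ~ [b] alternation.
But 'wing' keeps [p] in both environments ([lep], [lepe]), so there is no rule changing /p/ to [b] before the ACC suffix.
The alternation reflects word-final obstruent devoicing: voiced obstruents become voiceless word-finally. /b/ is underlying.
The underlying form of 'knife' is therefore /nab/.

/nab/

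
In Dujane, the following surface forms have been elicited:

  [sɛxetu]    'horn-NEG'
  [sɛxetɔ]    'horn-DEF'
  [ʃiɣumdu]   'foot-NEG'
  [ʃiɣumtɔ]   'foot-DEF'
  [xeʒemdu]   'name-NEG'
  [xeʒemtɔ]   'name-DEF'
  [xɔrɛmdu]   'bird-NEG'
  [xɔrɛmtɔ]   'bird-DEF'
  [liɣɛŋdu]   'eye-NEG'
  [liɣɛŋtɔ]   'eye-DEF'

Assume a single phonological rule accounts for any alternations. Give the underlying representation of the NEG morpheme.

The NEG morpheme has two allomorphs, [-du] and [-tu].
The DEF suffix, which begins with [t], is invariant after every stem; so [t] is not altered by any rule here.
So the underlying form is /-du/, and voiced stops become voiceless after a vowel.

/-du/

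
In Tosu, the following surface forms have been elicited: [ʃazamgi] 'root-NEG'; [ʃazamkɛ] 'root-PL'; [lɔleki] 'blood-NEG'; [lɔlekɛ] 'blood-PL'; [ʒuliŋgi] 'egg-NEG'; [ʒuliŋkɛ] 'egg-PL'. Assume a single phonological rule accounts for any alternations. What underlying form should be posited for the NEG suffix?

The NEG morpheme has two allomorphs, [-gi] and [-ki].
By contrast the PL suffix keeps its initial [k] throughout — that segment must be underlying.
So the underlying form is /-gi/, and voiced stops become voiceless after a vowel.

/-gi/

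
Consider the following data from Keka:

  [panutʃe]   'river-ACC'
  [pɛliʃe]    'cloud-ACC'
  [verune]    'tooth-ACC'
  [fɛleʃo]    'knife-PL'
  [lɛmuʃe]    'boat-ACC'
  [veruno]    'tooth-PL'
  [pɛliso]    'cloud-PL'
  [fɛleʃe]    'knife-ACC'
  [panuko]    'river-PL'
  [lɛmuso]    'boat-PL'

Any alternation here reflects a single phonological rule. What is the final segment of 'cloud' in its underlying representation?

/s/

The root 'cloud' surfaces as [pɛliso] and [pɛliʃe], with a stem-final [s] ~ [ʃ] alternation.
But 'knife' keeps [ʃ] in both environments ([fɛleʃo], [fɛleʃe]), so there is no rule changing /ʃ/ to [s] before the PL suffix.
Therefore /s/ is basic and [ʃ] is derived by palatalization before a front vowel (/k/ and /s/ become palato-alveolar [tʃ] and [ʃ] before a front vowel).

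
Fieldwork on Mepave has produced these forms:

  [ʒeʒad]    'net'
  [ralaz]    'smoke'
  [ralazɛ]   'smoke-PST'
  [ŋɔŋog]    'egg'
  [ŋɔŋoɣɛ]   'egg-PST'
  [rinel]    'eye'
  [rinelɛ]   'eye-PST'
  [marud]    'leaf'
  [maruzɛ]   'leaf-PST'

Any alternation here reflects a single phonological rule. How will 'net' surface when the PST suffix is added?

The stem for 'leaf' ends in [d] in [marud] but [z] in [maruzɛ].
If /z/ were underlying and a rule turned it into [d] in isolation, 'smoke' would also alternate; but it has [z] in both [ralaz] and [ralazɛ].
The alternation reflects intervocalic spirantization: voiced stops become fricatives between vowels. /d/ is underlying.
The one attested form of 'net', [ʒeʒad], shows underlying /ʒeʒad/. Applying the same rule between vowels gives [ʒeʒazɛ].

[ʒeʒazɛ]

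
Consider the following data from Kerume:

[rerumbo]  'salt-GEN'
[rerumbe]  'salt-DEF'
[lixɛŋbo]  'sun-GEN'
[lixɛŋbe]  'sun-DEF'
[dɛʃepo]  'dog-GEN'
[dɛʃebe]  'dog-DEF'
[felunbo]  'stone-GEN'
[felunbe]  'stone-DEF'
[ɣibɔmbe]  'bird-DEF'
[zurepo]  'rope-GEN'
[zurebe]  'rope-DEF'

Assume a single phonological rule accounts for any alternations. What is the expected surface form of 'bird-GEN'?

The GEN suffix surfaces as [-bo] and [-po], depending on the final segment of the stem.
The DEF suffix, which begins with [b], is invariant after every stem; so [b] is not altered by any rule here.
The GEN suffix is therefore /-po/ underlyingly, with post-nasal voicing: voiceless stops become voiced after a nasal.
After 'bird', which ends in a nasal, the suffix surfaces as [-bo], giving [ɣibɔmbo].

[ɣibɔmbo]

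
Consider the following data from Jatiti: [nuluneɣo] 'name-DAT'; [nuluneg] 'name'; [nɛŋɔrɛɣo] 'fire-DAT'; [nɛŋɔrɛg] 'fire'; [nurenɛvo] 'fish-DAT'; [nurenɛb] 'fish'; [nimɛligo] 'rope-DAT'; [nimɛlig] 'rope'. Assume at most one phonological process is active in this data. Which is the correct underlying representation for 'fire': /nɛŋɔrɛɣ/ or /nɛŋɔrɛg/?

/nɛŋɔrɛɣ/

The root 'fire' surfaces as [nɛŋɔrɛɣo] and [nɛŋɔrɛg], with a stem-final [ɣ] ~ [g] alternation.
But 'rope' keeps [g] in both environments ([nimɛligo], [nimɛlig]), so there is no rule changing /g/ to [ɣ] before the DAT suffix.
The underlying segment must be /ɣ/; voiced fricatives become stops word-finally, yielding [g] there.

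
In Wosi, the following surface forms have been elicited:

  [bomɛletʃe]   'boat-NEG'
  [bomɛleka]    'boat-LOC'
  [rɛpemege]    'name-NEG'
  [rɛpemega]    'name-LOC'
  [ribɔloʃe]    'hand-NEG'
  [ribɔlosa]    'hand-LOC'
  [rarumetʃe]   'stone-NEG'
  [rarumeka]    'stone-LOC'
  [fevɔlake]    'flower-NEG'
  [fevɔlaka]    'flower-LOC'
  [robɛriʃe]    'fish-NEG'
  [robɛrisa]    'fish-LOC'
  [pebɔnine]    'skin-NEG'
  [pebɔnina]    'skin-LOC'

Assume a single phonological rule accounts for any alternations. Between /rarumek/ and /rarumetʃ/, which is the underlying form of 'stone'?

The root 'stone' surfaces as [rarumetʃe] and [rarumeka], with a stem-final [tʃ] ~ [k] alternation.
But 'flower' keeps [k] in both environments ([fevɔlake], [fevɔlaka]), so there is no rule changing /k/ to [tʃ] before the NEG suffix.
Therefore /tʃ/ is basic and [k] is derived by depalatalization (palato-alveolar /tʃ/ and /ʃ/ become [k] and [s] when no front vowel follows).

/rarumetʃ/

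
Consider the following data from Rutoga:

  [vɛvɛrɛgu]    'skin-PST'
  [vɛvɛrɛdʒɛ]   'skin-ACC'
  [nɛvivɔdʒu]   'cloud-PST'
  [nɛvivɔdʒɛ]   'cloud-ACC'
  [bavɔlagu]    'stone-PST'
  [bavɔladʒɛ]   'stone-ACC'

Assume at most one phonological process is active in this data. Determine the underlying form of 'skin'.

In [vɛvɛrɛgu] and [vɛvɛrɛdʒɛ] the final segment of 'skin' alternates: [g] ~ [dʒ].
Compare 'cloud', with invariant [dʒ] in [nɛvivɔdʒu] and [nɛvivɔdʒɛ]: an analysis with underlying /dʒ/ and a rule producing [g] before the PST suffix would wrongly predict alternation here too.
The underlying segment must be /g/; /g/ becomes palato-alveolar [dʒ] before a front vowel, yielding [dʒ] there.

/vɛvɛrɛg/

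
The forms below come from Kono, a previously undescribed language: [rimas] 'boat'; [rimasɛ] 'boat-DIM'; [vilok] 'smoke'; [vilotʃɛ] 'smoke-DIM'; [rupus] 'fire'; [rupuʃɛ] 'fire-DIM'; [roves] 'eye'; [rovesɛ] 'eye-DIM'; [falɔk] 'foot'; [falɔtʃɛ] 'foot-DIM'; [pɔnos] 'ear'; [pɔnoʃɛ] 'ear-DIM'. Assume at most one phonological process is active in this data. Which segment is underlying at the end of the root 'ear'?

'ear' shows [s] ~ [ʃ] at the end of the stem ([pɔnos] vs [pɔnoʃɛ]).
The stem 'boat' ([rimas], [rimasɛ]) shows [s] unchanged in both environments, so [s] cannot be basic with [ʃ] derived before the DIM suffix.
The underlying segment must be /ʃ/; palato-alveolar /tʃ/ and /ʃ/ become [k] and [s] when no front vowel follows, yielding [s] there.

/ʃ/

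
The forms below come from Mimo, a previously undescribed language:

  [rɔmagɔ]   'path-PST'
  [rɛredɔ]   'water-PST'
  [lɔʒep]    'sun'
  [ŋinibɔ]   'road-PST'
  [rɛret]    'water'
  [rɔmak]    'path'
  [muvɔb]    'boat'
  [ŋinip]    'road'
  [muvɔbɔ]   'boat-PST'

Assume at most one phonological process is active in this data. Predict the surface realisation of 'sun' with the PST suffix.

The root 'road' surfaces as [ŋinip] and [ŋinibɔ], with a stem-final [p] ~ [b] alternation.
The stem 'boat' ([muvɔb], [muvɔbɔ]) shows [b] unchanged in both environments, so [b] cannot be basic with [p] derived in isolation.
The alternation reflects intervocalic voicing: voiceless stops become voiced between vowels. /p/ is underlying.
The one attested form of 'sun', [lɔʒep], shows underlying /lɔʒep/. Applying the same rule between vowels gives [lɔʒebɔ].

[lɔʒebɔ]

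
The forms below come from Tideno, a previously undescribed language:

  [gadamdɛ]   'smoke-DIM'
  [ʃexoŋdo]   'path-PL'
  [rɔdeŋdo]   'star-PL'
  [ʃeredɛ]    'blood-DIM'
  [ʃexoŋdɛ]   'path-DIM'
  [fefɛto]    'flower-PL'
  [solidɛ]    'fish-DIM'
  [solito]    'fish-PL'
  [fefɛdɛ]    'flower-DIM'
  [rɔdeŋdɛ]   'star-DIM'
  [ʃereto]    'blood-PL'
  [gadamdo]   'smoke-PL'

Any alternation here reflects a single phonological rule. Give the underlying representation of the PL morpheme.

The PL morpheme has two allomorphs, [-do] and [-to].
By contrast the DIM suffix keeps its initial [d] throughout — that segment must be underlying.
So the underlying form is /-to/, and voiceless stops become voiced after a nasal.

/-to/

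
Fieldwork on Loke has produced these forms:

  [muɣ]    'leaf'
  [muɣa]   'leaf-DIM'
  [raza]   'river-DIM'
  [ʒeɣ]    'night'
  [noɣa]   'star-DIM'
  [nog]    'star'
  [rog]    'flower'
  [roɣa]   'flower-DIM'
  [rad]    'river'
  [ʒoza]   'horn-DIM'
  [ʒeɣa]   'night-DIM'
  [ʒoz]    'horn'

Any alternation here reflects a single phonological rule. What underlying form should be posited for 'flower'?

/rog/

The stem for 'flower' ends in [ɣ] in [roɣa] but [g] in [rog].
Compare 'night', with invariant [ɣ] in [ʒeɣa] and [ʒeɣ]: an analysis with underlying /ɣ/ and a rule producing [g] in isolation would wrongly predict alternation here too.
The underlying segment must be /g/; voiced stops become fricatives between vowels, yielding [ɣ] there.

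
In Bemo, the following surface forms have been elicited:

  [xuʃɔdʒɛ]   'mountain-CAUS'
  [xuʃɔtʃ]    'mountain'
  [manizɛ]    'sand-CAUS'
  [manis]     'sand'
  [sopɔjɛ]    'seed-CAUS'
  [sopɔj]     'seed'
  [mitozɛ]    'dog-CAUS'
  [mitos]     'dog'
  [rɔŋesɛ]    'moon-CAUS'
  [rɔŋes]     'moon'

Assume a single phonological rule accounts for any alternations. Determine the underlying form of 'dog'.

/mitoz/

In [mitozɛ] and [mitos] the final segment of 'dog' alternates: [z] ~ [s].
The stem 'moon' ([rɔŋesɛ], [rɔŋes]) shows [s] unchanged in both environments, so [s] cannot be basic with [z] derived before the CAUS suffix.
Therefore /z/ is basic and [s] is derived by word-final obstruent devoicing (voiced obstruents become voiceless word-finally).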